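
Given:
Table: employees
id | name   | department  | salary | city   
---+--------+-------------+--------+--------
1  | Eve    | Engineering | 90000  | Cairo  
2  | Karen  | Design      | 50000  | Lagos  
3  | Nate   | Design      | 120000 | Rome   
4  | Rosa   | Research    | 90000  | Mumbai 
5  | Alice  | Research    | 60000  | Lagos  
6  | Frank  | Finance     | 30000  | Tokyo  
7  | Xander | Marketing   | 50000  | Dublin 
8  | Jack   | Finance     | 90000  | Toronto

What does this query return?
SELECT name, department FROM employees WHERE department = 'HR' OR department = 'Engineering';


Filtering: department = 'HR' OR 'Engineering'
Matching: 1 rows

1 rows:
Eve, Engineering


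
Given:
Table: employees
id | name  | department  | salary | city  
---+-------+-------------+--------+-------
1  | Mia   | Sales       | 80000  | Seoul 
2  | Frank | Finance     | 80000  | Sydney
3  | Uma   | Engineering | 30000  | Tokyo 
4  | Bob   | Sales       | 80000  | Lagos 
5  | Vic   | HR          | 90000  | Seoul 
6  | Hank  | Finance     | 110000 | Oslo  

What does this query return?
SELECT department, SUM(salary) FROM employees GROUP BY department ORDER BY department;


Summing salary within each department:
  Engineering: 30000 = 30000
  Finance: 80000 + 110000 = 190000
  HR: 90000 = 90000
  Sales: 80000 + 80000 = 160000


4 groups:
Engineering, 30000
Finance, 190000
HR, 90000
Sales, 160000


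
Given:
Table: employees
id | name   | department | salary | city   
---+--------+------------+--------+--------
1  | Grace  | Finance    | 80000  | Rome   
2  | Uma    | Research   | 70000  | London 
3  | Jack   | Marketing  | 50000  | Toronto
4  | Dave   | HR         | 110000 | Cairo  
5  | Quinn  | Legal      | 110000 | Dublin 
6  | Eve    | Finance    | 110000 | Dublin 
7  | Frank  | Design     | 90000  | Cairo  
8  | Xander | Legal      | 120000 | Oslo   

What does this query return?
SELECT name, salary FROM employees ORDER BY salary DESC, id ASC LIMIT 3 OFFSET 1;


Sort by salary DESC (id ASC tiebreak), then skip 1 and take 3
Rows 2 through 4

3 rows:
Dave, 110000
Quinn, 110000
Eve, 110000


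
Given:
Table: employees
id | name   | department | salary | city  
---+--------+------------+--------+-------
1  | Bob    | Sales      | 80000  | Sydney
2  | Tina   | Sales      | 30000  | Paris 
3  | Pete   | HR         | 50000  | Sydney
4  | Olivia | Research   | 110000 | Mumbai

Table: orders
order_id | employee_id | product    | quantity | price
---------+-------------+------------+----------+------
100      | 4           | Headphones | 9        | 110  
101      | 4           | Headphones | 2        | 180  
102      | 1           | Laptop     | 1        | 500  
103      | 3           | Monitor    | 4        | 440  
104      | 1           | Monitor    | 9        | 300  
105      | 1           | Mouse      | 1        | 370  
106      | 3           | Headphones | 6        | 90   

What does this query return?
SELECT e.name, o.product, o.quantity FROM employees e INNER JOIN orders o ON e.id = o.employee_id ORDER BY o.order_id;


Joining employees.id = orders.employee_id:
  employee Olivia (id=4) -> order Headphones
  employee Olivia (id=4) -> order Headphones
  employee Bob (id=1) -> order Laptop
  employee Pete (id=3) -> order Monitor
  employee Bob (id=1) -> order Monitor
  employee Bob (id=1) -> order Mouse
  employee Pete (id=3) -> order Headphones


7 rows:
Olivia, Headphones, 9
Olivia, Headphones, 2
Bob, Laptop, 1
Pete, Monitor, 4
Bob, Monitor, 9
Bob, Mouse, 1
Pete, Headphones, 6


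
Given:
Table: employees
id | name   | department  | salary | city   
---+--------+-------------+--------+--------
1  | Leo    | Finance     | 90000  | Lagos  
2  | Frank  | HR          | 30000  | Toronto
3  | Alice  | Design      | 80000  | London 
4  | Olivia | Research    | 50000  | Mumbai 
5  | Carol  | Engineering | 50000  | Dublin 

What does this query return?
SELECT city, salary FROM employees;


Projecting columns: city, salary

5 rows:
Lagos, 90000
Toronto, 30000
London, 80000
Mumbai, 50000
Dublin, 50000


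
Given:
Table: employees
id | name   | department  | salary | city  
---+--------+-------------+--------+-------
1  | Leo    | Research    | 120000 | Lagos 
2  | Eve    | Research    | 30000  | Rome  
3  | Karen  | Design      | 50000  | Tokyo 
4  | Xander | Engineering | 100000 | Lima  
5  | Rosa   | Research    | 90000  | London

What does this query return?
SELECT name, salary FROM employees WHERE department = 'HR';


Filtering: department = 'HR'
Matching rows: 0

Empty result set (0 rows)


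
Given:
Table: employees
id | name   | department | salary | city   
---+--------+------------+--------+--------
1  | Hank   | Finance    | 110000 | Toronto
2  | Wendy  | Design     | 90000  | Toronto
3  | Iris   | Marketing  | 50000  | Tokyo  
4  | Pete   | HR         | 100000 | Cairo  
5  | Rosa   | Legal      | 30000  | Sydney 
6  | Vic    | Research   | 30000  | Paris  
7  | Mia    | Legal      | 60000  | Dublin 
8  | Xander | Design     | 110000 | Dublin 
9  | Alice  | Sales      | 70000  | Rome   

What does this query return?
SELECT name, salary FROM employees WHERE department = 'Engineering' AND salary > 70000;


Filtering: department = 'Engineering' AND salary > 70000
Matching: 0 rows

Empty result set (0 rows)


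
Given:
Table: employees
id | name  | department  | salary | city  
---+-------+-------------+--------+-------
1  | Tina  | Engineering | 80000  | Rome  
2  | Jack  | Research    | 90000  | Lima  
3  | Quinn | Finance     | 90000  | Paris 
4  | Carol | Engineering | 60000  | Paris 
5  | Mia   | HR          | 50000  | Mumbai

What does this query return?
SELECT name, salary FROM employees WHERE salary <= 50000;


Filtering: salary <= 50000
Matching: 1 rows

1 rows:
Mia, 50000


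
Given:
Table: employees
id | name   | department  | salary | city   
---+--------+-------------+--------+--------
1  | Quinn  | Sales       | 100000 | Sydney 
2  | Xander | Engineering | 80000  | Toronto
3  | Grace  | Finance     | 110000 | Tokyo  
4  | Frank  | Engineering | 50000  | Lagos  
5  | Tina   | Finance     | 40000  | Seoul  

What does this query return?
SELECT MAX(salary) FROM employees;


Salaries: 100000, 80000, 110000, 50000, 40000
MAX = 110000

110000


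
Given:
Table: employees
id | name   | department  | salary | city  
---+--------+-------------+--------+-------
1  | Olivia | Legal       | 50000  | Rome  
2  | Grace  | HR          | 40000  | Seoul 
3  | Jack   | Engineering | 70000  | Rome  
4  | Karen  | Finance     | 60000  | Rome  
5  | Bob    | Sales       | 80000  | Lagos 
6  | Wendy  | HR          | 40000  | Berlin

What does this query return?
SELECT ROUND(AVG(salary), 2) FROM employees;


SUM(salary) = 340000
COUNT = 6
ROUND(AVG, 2) = ROUND(340000 / 6, 2) = 56666.67

56666.67


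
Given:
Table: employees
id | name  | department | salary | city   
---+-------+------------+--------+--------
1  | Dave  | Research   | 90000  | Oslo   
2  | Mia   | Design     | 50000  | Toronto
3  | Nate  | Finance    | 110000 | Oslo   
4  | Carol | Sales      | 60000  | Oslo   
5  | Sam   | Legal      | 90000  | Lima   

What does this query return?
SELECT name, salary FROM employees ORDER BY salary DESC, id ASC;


Sorting by salary DESC, then id ASC for ties

5 rows:
Nate, 110000
Dave, 90000
Sam, 90000
Carol, 60000
Mia, 50000


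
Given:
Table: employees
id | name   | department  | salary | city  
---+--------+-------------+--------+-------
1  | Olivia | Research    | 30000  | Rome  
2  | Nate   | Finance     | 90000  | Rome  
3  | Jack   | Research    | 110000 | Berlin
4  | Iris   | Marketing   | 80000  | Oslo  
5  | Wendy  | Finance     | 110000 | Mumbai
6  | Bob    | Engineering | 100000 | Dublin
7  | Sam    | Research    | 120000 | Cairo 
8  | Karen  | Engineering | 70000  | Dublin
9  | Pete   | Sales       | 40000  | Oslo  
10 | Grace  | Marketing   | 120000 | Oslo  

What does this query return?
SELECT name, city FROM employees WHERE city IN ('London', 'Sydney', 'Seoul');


Filtering: city IN ('London', 'Sydney', 'Seoul')
Matching: 0 rows

Empty result set (0 rows)


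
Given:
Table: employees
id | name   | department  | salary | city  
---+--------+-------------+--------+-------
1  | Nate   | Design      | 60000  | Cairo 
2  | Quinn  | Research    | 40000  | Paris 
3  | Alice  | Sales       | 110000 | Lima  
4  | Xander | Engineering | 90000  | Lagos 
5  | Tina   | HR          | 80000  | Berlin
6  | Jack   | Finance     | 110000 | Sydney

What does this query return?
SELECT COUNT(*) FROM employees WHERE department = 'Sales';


Counting rows where department = 'Sales'
  Alice -> MATCH


1


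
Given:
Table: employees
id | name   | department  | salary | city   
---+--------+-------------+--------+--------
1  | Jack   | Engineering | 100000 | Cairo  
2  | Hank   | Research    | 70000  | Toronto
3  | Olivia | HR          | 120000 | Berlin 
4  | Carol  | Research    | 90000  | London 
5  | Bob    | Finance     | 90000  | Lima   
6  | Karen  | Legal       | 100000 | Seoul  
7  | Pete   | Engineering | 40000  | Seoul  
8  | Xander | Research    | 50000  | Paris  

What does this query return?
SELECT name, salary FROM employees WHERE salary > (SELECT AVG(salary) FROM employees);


Subquery: AVG(salary) = 82500.0
Filtering: salary > 82500.0
  Jack (100000) -> MATCH
  Olivia (120000) -> MATCH
  Carol (90000) -> MATCH
  Bob (90000) -> MATCH
  Karen (100000) -> MATCH


5 rows:
Jack, 100000
Olivia, 120000
Carol, 90000
Bob, 90000
Karen, 100000


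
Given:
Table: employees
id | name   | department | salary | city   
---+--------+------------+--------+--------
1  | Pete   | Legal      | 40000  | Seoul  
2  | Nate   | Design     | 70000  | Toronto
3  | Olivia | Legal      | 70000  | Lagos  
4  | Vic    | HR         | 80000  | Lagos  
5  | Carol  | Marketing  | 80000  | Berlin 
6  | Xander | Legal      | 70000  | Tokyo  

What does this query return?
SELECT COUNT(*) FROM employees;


COUNT(*) counts all rows

6


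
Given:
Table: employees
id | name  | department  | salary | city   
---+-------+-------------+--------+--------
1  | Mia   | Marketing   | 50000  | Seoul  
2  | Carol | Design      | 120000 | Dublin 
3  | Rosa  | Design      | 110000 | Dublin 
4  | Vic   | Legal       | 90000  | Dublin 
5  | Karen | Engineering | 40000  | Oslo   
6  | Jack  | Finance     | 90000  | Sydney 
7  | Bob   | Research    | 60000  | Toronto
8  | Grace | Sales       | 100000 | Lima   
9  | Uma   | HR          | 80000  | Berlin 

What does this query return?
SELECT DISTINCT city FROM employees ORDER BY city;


All 'city' values (row order): Seoul, Dublin, Dublin, Dublin, Oslo, Sydney, Toronto, Lima, Berlin
Removing duplicates leaves 7 unique value(s).

7 values:
Berlin
Dublin
Lima
Oslo
Seoul
Sydney
Toronto


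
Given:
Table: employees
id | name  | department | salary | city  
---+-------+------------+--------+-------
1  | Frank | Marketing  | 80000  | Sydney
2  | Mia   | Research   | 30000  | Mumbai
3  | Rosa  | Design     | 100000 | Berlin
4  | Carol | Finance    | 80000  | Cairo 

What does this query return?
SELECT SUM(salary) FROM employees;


SUM(salary) = 80000 + 30000 + 100000 + 80000 = 290000

290000


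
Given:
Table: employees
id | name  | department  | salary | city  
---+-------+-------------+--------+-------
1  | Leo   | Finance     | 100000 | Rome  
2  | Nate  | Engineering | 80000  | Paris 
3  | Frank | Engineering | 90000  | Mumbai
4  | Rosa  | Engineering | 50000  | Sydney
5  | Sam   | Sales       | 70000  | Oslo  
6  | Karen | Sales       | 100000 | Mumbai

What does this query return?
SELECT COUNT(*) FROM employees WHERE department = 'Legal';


Counting rows where department = 'Legal'


0


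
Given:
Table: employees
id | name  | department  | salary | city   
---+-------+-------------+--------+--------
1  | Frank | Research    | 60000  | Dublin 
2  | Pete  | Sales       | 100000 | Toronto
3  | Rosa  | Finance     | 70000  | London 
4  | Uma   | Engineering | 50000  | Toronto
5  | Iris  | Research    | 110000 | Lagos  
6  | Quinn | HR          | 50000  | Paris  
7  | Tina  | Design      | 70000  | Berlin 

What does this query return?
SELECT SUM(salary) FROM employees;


SUM(salary) = 60000 + 100000 + 70000 + 50000 + 110000 + 50000 + 70000 = 510000

510000


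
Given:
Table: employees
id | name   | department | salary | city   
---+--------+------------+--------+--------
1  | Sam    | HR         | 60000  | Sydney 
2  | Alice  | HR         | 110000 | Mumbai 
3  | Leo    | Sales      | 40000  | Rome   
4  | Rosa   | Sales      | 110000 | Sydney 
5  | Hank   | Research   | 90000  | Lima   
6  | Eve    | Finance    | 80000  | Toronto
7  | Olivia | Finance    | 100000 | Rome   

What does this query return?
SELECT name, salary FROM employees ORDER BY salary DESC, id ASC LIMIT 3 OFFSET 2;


Sort by salary DESC (id ASC tiebreak), then skip 2 and take 3
Rows 3 through 5

3 rows:
Olivia, 100000
Hank, 90000
Eve, 80000


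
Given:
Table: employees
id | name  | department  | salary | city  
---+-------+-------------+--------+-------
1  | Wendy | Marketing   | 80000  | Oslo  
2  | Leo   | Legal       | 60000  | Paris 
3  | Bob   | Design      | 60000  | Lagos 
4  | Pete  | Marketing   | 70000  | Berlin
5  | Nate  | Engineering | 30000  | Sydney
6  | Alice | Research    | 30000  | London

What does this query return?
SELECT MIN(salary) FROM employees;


Salaries: 80000, 60000, 60000, 70000, 30000, 30000
MIN = 30000

30000


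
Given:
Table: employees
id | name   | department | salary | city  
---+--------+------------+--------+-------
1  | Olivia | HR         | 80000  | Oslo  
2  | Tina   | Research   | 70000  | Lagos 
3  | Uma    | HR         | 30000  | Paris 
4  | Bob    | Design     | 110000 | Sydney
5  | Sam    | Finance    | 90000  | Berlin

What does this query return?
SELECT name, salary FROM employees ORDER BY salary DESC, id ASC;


Sorting by salary DESC, then id ASC for ties

5 rows:
Bob, 110000
Sam, 90000
Olivia, 80000
Tina, 70000
Uma, 30000


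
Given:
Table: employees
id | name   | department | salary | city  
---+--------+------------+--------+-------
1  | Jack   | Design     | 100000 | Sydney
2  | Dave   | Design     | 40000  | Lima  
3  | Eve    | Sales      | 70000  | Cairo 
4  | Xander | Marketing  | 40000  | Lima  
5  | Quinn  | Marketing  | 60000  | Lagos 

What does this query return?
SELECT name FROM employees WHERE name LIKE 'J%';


LIKE 'J%' matches names starting with 'J'
Matching: 1

1 rows:
Jack


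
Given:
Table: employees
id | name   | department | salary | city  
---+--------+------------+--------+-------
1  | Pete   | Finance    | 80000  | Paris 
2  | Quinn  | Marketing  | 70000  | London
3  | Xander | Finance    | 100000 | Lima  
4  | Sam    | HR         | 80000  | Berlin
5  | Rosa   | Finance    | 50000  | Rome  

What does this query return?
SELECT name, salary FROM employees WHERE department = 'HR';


Filtering: department = 'HR'
Matching rows: 1

1 rows:
Sam, 80000


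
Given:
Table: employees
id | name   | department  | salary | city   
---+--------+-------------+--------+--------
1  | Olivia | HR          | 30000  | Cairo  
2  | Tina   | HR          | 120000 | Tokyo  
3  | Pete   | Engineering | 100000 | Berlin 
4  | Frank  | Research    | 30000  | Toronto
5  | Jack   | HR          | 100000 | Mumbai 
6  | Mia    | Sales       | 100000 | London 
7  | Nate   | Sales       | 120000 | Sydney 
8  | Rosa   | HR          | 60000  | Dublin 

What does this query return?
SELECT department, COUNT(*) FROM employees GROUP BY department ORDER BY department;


Assigning each row to its department group:
  Olivia -> HR
  Tina -> HR
  Pete -> Engineering
  Frank -> Research
  Jack -> HR
  Mia -> Sales
  Nate -> Sales
  Rosa -> HR


4 groups:
Engineering, 1
HR, 4
Research, 1
Sales, 2


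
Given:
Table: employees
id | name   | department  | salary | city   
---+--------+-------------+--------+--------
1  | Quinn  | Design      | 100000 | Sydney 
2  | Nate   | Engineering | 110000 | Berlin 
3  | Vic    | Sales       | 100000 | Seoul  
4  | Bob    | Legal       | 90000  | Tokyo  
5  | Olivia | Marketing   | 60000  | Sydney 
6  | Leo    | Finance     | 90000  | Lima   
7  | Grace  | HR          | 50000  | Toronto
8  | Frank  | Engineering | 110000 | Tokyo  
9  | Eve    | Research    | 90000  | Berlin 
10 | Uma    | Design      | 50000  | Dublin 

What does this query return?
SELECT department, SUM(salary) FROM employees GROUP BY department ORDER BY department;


Summing salary within each department:
  Design: 100000 + 50000 = 150000
  Engineering: 110000 + 110000 = 220000
  Finance: 90000 = 90000
  HR: 50000 = 50000
  Legal: 90000 = 90000
  Marketing: 60000 = 60000
  Research: 90000 = 90000
  Sales: 100000 = 100000


8 groups:
Design, 150000
Engineering, 220000
Finance, 90000
HR, 50000
Legal, 90000
Marketing, 60000
Research, 90000
Sales, 100000


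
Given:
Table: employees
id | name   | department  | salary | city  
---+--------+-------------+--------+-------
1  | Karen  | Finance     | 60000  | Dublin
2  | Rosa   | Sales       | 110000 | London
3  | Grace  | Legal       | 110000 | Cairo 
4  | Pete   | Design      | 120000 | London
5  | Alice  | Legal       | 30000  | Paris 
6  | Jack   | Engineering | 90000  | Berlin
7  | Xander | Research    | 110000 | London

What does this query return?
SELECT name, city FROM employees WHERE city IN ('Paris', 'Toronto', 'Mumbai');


Filtering: city IN ('Paris', 'Toronto', 'Mumbai')
Matching: 1 rows

1 rows:
Alice, Paris


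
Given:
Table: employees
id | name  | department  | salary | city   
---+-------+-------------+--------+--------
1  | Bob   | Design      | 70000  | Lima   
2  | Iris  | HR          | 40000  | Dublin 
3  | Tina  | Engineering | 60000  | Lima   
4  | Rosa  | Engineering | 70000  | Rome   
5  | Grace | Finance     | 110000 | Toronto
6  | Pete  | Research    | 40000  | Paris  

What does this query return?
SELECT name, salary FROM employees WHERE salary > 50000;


Filtering: salary > 50000
Matching: 4 rows

4 rows:
Bob, 70000
Tina, 60000
Rosa, 70000
Grace, 110000


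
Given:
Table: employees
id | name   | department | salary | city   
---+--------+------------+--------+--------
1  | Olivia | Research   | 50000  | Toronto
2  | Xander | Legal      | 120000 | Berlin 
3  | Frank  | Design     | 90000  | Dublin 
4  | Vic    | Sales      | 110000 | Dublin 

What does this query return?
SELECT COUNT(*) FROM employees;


COUNT(*) counts all rows

4


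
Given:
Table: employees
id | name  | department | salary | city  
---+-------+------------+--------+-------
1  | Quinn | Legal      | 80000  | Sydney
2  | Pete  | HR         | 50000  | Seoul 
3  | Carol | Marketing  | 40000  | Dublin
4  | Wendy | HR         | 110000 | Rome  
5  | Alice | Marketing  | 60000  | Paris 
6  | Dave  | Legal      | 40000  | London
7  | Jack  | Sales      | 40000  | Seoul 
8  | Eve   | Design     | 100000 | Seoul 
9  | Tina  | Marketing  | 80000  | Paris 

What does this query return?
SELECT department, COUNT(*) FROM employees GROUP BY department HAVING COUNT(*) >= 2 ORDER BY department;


Groups with count >= 2:
  HR: 2 -> PASS
  Legal: 2 -> PASS
  Marketing: 3 -> PASS
  Design: 1 -> filtered out
  Sales: 1 -> filtered out


3 groups:
HR, 2
Legal, 2
Marketing, 3


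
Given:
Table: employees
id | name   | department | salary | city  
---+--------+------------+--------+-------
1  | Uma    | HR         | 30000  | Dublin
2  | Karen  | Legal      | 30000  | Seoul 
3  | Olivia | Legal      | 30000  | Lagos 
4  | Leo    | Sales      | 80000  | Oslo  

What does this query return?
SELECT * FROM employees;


SELECT * returns all 4 rows with all columns

4 rows:
1, Uma, HR, 30000, Dublin
2, Karen, Legal, 30000, Seoul
3, Olivia, Legal, 30000, Lagos
4, Leo, Sales, 80000, Oslo


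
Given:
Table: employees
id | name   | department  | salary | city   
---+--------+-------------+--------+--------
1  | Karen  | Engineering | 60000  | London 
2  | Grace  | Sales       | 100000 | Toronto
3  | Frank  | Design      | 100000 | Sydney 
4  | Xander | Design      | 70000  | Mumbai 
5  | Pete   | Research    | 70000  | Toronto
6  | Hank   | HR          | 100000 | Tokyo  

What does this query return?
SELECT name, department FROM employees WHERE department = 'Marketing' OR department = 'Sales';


Filtering: department = 'Marketing' OR 'Sales'
Matching: 1 rows

1 rows:
Grace, Sales


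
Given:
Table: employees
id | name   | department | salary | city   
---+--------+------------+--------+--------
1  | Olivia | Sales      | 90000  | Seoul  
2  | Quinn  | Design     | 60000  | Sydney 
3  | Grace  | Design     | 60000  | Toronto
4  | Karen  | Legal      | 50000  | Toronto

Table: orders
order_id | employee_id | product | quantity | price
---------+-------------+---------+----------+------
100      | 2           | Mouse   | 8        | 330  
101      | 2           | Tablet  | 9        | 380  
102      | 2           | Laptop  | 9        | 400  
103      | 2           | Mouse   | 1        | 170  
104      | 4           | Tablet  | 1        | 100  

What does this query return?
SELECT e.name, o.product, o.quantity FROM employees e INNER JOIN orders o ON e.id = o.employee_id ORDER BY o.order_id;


Joining employees.id = orders.employee_id:
  employee Quinn (id=2) -> order Mouse
  employee Quinn (id=2) -> order Tablet
  employee Quinn (id=2) -> order Laptop
  employee Quinn (id=2) -> order Mouse
  employee Karen (id=4) -> order Tablet


5 rows:
Quinn, Mouse, 8
Quinn, Tablet, 9
Quinn, Laptop, 9
Quinn, Mouse, 1
Karen, Tablet, 1


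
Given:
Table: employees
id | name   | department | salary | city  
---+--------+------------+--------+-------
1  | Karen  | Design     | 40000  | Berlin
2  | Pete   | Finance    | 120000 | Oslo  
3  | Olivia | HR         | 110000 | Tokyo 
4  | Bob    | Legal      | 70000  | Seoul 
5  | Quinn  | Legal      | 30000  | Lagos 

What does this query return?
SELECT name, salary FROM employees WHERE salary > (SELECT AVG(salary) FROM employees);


Subquery: AVG(salary) = 74000.0
Filtering: salary > 74000.0
  Pete (120000) -> MATCH
  Olivia (110000) -> MATCH


2 rows:
Pete, 120000
Olivia, 110000


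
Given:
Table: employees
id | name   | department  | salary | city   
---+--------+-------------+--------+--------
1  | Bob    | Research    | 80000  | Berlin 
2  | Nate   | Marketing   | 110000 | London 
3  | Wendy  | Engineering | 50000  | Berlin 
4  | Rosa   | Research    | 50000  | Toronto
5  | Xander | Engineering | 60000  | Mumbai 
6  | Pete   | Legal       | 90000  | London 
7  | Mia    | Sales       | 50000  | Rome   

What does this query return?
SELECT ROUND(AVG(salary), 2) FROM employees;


SUM(salary) = 490000
COUNT = 7
ROUND(AVG, 2) = ROUND(490000 / 7, 2) = 70000.0

70000.0


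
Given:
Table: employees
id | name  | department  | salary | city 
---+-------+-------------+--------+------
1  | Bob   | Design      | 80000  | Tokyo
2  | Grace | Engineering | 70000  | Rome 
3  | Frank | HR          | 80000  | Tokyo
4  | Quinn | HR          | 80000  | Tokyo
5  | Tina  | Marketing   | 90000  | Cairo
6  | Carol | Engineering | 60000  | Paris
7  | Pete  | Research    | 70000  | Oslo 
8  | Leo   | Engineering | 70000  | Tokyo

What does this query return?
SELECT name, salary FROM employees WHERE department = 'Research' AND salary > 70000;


Filtering: department = 'Research' AND salary > 70000
Matching: 0 rows

Empty result set (0 rows)


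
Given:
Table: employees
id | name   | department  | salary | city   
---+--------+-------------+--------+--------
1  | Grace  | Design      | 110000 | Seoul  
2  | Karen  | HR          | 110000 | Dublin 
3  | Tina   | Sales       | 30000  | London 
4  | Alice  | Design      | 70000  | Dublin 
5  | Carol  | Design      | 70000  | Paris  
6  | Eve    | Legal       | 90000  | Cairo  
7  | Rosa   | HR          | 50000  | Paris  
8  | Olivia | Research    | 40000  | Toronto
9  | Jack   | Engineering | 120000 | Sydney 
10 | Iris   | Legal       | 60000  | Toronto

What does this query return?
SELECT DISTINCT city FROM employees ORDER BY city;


All 'city' values (row order): Seoul, Dublin, London, Dublin, Paris, Cairo, Paris, Toronto, Sydney, Toronto
Removing duplicates leaves 7 unique value(s).

7 values:
Cairo
Dublin
London
Paris
Seoul
Sydney
Toronto


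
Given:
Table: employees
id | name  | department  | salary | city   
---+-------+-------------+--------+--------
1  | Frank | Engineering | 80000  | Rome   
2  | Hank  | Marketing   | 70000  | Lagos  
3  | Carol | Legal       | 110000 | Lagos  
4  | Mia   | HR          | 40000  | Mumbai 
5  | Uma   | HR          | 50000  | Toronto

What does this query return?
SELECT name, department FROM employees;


Projecting columns: name, department

5 rows:
Frank, Engineering
Hank, Marketing
Carol, Legal
Mia, HR
Uma, HR


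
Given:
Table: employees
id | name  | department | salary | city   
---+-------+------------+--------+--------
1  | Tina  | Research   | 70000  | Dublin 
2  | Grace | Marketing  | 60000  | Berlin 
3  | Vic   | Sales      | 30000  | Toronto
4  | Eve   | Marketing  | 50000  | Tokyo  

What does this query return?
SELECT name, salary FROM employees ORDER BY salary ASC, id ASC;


Sorting by salary ASC, then id ASC for ties

4 rows:
Vic, 30000
Eve, 50000
Grace, 60000
Tina, 70000


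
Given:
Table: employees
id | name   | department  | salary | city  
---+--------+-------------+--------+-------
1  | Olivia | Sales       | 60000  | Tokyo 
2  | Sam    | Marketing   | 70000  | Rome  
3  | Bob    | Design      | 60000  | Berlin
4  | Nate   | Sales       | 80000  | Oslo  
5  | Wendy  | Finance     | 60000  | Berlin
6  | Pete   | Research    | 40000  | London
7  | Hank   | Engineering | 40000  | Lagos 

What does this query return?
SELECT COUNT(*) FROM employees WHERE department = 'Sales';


Counting rows where department = 'Sales'
  Olivia -> MATCH
  Nate -> MATCH


2


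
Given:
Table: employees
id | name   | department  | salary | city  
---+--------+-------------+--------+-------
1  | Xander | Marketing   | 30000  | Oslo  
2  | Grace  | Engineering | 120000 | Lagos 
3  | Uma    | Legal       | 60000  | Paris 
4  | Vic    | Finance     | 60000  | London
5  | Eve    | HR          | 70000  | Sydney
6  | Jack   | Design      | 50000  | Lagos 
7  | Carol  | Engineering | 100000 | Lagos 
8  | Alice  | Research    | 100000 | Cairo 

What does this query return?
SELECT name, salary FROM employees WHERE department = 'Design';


Filtering: department = 'Design'
Matching rows: 1

1 rows:
Jack, 50000


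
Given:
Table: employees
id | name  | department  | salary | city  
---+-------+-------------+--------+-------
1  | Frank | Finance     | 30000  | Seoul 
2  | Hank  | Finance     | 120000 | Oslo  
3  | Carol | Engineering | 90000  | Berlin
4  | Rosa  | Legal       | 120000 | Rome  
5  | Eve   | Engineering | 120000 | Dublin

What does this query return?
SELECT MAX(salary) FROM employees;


Salaries: 30000, 120000, 90000, 120000, 120000
MAX = 120000

120000


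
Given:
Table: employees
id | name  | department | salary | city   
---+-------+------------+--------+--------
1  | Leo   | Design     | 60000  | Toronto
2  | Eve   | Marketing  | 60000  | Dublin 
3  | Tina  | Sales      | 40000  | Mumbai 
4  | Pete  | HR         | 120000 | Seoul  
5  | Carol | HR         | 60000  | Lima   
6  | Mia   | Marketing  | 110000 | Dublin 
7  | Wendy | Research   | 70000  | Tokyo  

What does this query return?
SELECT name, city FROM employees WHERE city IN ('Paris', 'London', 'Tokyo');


Filtering: city IN ('Paris', 'London', 'Tokyo')
Matching: 1 rows

1 rows:
Wendy, Tokyo


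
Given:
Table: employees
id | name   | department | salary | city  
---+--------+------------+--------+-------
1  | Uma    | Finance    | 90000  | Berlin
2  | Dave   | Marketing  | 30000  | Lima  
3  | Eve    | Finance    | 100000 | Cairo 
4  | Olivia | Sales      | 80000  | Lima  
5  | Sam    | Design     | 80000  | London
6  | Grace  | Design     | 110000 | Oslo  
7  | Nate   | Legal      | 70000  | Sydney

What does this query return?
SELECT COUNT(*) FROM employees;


COUNT(*) counts all rows

7


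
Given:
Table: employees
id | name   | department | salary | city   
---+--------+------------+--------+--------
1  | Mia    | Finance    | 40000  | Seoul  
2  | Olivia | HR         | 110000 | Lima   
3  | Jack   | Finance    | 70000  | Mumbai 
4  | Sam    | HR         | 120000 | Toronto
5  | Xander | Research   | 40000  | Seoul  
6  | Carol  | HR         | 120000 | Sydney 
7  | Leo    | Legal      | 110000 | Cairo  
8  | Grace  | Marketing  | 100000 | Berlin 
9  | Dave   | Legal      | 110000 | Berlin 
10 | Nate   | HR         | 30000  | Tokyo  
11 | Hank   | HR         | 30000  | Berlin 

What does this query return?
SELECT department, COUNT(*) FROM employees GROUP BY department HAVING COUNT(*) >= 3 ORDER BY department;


Groups with count >= 3:
  HR: 5 -> PASS
  Finance: 2 -> filtered out
  Legal: 2 -> filtered out
  Marketing: 1 -> filtered out
  Research: 1 -> filtered out


1 groups:
HR, 5


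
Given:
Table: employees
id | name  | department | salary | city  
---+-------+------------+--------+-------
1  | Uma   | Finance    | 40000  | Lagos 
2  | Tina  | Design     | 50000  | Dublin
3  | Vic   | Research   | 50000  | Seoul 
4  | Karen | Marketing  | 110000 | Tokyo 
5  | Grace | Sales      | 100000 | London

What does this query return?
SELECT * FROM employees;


SELECT * returns all 5 rows with all columns

5 rows:
1, Uma, Finance, 40000, Lagos
2, Tina, Design, 50000, Dublin
3, Vic, Research, 50000, Seoul
4, Karen, Marketing, 110000, Tokyo
5, Grace, Sales, 100000, London


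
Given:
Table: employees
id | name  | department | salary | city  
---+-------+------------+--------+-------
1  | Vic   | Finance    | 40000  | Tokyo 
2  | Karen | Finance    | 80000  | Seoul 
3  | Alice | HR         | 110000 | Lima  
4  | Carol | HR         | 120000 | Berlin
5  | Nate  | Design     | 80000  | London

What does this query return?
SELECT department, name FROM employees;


Projecting columns: department, name

5 rows:
Finance, Vic
Finance, Karen
HR, Alice
HR, Carol
Design, Nate


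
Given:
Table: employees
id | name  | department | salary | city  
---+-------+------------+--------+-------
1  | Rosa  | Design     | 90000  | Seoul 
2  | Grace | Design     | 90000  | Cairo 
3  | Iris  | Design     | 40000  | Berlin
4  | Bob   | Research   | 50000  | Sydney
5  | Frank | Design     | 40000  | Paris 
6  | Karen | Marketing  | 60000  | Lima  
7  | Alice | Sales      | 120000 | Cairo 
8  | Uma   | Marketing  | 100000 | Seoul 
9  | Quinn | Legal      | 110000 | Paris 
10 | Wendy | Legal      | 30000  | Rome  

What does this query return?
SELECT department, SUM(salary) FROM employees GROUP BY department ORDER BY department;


Summing salary within each department:
  Design: 90000 + 90000 + 40000 + 40000 = 260000
  Legal: 110000 + 30000 = 140000
  Marketing: 60000 + 100000 = 160000
  Research: 50000 = 50000
  Sales: 120000 = 120000


5 groups:
Design, 260000
Legal, 140000
Marketing, 160000
Research, 50000
Sales, 120000


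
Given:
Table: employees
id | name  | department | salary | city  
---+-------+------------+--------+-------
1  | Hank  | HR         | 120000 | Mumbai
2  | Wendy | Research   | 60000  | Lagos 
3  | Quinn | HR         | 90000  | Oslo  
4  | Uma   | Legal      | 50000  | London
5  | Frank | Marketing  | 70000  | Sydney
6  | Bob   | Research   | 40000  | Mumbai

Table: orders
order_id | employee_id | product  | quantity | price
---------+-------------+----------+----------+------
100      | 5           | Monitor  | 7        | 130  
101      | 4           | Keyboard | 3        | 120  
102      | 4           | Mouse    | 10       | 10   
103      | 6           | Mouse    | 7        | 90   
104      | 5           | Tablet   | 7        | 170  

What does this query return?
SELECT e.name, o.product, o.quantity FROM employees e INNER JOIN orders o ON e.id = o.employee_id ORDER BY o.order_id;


Joining employees.id = orders.employee_id:
  employee Frank (id=5) -> order Monitor
  employee Uma (id=4) -> order Keyboard
  employee Uma (id=4) -> order Mouse
  employee Bob (id=6) -> order Mouse
  employee Frank (id=5) -> order Tablet


5 rows:
Frank, Monitor, 7
Uma, Keyboard, 3
Uma, Mouse, 10
Bob, Mouse, 7
Frank, Tablet, 7


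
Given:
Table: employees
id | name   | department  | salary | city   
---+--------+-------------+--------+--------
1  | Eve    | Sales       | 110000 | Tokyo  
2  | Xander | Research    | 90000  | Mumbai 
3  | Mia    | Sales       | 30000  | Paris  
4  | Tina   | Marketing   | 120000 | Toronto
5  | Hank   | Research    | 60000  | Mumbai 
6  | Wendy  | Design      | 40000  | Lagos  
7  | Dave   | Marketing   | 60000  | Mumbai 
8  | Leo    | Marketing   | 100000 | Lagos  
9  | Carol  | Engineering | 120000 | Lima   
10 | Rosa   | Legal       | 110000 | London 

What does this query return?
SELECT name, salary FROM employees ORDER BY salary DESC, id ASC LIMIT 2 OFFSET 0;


Sort by salary DESC (id ASC tiebreak), then skip 0 and take 2
Rows 1 through 2

2 rows:
Tina, 120000
Carol, 120000


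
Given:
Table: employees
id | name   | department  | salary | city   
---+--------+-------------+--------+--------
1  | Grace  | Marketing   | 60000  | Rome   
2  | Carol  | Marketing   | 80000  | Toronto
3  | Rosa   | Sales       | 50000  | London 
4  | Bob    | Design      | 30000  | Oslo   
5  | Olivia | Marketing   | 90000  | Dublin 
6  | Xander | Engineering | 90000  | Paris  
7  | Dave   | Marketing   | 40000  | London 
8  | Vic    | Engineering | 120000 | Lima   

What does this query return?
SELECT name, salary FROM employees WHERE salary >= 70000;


Filtering: salary >= 70000
Matching: 4 rows

4 rows:
Carol, 80000
Olivia, 90000
Xander, 90000
Vic, 120000


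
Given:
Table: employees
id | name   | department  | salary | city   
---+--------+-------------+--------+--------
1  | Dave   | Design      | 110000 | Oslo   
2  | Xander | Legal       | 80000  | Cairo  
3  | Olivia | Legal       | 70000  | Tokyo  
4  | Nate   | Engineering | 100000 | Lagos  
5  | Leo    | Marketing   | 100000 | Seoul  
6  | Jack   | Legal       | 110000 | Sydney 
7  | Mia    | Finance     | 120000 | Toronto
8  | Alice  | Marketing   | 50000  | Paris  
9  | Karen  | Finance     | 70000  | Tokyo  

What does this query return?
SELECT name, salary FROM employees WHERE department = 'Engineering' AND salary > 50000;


Filtering: department = 'Engineering' AND salary > 50000
Matching: 1 rows

1 rows:
Nate, 100000


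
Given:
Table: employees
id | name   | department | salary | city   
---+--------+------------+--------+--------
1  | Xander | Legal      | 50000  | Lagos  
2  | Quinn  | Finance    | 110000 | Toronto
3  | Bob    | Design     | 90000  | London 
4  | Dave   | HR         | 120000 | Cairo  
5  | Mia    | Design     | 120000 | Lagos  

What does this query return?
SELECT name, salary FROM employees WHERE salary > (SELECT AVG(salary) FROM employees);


Subquery: AVG(salary) = 98000.0
Filtering: salary > 98000.0
  Quinn (110000) -> MATCH
  Dave (120000) -> MATCH
  Mia (120000) -> MATCH


3 rows:
Quinn, 110000
Dave, 120000
Mia, 120000


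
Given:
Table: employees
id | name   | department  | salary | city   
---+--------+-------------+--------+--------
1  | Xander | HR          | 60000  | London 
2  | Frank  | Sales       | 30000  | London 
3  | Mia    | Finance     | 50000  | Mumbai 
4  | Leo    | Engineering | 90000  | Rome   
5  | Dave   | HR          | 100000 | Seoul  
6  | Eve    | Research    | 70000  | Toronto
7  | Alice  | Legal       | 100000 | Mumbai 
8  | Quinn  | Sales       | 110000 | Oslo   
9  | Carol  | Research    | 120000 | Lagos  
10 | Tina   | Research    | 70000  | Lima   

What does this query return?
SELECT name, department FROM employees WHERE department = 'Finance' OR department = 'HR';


Filtering: department = 'Finance' OR 'HR'
Matching: 3 rows

3 rows:
Xander, HR
Mia, Finance
Dave, HR


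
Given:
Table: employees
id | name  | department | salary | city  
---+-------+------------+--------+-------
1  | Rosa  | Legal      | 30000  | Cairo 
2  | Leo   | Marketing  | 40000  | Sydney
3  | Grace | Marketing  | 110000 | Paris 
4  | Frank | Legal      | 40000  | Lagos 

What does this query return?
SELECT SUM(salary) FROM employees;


SUM(salary) = 30000 + 40000 + 110000 + 40000 = 220000

220000


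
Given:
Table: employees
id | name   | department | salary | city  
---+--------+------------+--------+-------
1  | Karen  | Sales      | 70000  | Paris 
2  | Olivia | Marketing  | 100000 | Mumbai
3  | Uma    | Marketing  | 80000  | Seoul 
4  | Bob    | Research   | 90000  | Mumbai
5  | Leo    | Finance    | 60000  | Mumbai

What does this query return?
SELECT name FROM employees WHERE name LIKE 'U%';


LIKE 'U%' matches names starting with 'U'
Matching: 1

1 rows:
Uma


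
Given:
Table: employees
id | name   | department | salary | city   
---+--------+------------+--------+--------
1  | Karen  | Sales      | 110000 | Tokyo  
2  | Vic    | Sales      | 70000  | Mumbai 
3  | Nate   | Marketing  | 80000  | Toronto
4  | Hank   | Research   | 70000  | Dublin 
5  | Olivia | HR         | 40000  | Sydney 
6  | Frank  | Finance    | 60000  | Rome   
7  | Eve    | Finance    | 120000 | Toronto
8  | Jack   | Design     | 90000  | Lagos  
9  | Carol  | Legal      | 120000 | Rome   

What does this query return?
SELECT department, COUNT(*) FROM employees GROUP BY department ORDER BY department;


Assigning each row to its department group:
  Karen -> Sales
  Vic -> Sales
  Nate -> Marketing
  Hank -> Research
  Olivia -> HR
  Frank -> Finance
  Eve -> Finance
  Jack -> Design
  Carol -> Legal


7 groups:
Design, 1
Finance, 2
HR, 1
Legal, 1
Marketing, 1
Research, 1
Sales, 2


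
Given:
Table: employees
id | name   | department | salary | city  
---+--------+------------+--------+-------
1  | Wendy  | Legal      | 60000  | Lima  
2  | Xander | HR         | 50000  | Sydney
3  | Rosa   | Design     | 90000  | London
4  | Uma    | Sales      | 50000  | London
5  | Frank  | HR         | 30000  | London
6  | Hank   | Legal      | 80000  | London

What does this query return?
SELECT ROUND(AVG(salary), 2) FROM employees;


SUM(salary) = 360000
COUNT = 6
ROUND(AVG, 2) = ROUND(360000 / 6, 2) = 60000.0

60000.0


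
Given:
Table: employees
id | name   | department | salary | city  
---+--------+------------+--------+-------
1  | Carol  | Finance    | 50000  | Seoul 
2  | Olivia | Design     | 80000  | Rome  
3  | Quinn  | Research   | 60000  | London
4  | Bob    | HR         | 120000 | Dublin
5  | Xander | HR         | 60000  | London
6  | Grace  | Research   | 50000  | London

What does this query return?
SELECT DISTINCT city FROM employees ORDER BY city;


All 'city' values (row order): Seoul, Rome, London, Dublin, London, London
Removing duplicates leaves 4 unique value(s).

4 values:
Dublin
London
Rome
Seoul


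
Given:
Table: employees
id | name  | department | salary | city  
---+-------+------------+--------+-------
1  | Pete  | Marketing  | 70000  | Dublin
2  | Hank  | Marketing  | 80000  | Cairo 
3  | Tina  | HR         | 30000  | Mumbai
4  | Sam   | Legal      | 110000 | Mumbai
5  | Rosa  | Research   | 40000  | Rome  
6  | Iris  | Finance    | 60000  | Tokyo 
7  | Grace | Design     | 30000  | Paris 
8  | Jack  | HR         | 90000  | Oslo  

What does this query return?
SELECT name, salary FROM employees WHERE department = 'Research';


Filtering: department = 'Research'
Matching rows: 1

1 rows:
Rosa, 40000


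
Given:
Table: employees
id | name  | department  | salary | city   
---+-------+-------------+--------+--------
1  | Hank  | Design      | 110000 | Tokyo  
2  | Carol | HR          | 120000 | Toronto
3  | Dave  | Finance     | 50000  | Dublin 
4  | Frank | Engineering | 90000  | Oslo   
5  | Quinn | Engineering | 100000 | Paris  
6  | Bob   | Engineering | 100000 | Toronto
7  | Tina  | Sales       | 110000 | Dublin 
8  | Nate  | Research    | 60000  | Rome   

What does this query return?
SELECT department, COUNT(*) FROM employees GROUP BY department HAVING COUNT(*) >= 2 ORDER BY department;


Groups with count >= 2:
  Engineering: 3 -> PASS
  Design: 1 -> filtered out
  Finance: 1 -> filtered out
  HR: 1 -> filtered out
  Research: 1 -> filtered out
  Sales: 1 -> filtered out


1 groups:
Engineering, 3
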